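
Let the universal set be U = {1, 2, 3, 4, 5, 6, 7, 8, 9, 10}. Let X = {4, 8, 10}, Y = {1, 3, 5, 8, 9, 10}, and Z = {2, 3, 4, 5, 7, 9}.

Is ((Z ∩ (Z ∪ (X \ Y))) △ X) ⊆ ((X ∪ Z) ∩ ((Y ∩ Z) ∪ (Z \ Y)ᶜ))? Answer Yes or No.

X \ Y = {4}
Z ∪ (X \ Y) = {2, 3, 4, 5, 7, 9}
Z ∩ (Z ∪ (X \ Y)) = {2, 3, 4, 5, 7, 9}
(Z ∩ (Z ∪ (X \ Y))) △ X = {2, 3, 5, 7, 8, 9, 10}
X ∪ Z = {2, 3, 4, 5, 7, 8, 9, 10}
Y ∩ Z = {3, 5, 9}
Z \ Y = {2, 4, 7}
(Z \ Y)ᶜ = {1, 3, 5, 6, 8, 9, 10}
(Y ∩ Z) ∪ (Z \ Y)ᶜ = {1, 3, 5, 6, 8, 9, 10}
(X ∪ Z) ∩ ((Y ∩ Z) ∪ (Z \ Y)ᶜ) = {3, 5, 8, 9, 10}
2 ∈ (Z ∩ (Z ∪ (X \ Y))) △ X but 2 ∉ (X ∪ Z) ∩ ((Y ∩ Z) ∪ (Z \ Y)ᶜ), so the inclusion fails.

No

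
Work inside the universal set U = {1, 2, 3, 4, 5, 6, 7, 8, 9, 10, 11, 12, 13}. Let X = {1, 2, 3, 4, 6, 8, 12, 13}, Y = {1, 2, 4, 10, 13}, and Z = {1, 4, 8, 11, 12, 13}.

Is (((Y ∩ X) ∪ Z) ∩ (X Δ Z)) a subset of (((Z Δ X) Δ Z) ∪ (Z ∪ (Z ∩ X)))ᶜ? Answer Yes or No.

No

Y ∩ X = {1, 2, 4, 13}
(Y ∩ X) ∪ Z = {1, 2, 4, 8, 11, 12, 13}
X Δ Z = {2, 3, 6, 11}
((Y ∩ X) ∪ Z) ∩ (X Δ Z) = {2, 11}
Z Δ X = {2, 3, 6, 11}
(Z Δ X) Δ Z = {1, 2, 3, 4, 6, 8, 12, 13}
Z ∩ X = {1, 4, 8, 12, 13}
Z ∪ (Z ∩ X) = {1, 4, 8, 11, 12, 13}
((Z Δ X) Δ Z) ∪ (Z ∪ (Z ∩ X)) = {1, 2, 3, 4, 6, 8, 11, 12, 13}
(((Z Δ X) Δ Z) ∪ (Z ∪ (Z ∩ X)))ᶜ = {5, 7, 9, 10}
2 ∈ ((Y ∩ X) ∪ Z) ∩ (X Δ Z) but 2 ∉ (((Z Δ X) Δ Z) ∪ (Z ∪ (Z ∩ X)))ᶜ, so the inclusion fails.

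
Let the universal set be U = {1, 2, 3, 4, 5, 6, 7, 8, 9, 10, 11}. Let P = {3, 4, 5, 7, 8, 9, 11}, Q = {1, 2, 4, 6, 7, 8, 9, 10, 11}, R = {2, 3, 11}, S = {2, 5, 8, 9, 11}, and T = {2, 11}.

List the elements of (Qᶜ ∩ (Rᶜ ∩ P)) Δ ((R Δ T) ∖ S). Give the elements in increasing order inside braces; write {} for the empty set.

Qᶜ = {3, 5}
Rᶜ = {1, 4, 5, 6, 7, 8, 9, 10}
Rᶜ ∩ P = {4, 5, 7, 8, 9}
Qᶜ ∩ (Rᶜ ∩ P) = {5}
R Δ T = {3}
(R Δ T) ∖ S = {3}
(Qᶜ ∩ (Rᶜ ∩ P)) Δ ((R Δ T) ∖ S) = {3, 5}

{3, 5}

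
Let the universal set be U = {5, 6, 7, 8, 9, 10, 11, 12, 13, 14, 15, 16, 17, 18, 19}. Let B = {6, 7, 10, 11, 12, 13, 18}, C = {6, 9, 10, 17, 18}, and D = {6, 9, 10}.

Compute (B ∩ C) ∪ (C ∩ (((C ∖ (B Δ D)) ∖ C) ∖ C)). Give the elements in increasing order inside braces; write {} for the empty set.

B ∩ C = {6, 10, 18}
B Δ D = {7, 9, 11, 12, 13, 18}
C ∖ (B Δ D) = {6, 10, 17}
(C ∖ (B Δ D)) ∖ C = {}
((C ∖ (B Δ D)) ∖ C) ∖ C = {}
C ∩ (((C ∖ (B Δ D)) ∖ C) ∖ C) = {}
(B ∩ C) ∪ (C ∩ (((C ∖ (B Δ D)) ∖ C) ∖ C)) = {6, 10, 18}

{6, 10, 18}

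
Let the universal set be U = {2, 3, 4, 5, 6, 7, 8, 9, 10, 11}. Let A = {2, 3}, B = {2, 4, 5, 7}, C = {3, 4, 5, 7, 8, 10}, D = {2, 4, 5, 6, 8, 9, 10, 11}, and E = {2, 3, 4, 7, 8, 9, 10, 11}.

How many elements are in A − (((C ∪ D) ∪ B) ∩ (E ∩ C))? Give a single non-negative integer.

1

C ∪ D = {2, 3, 4, 5, 6, 7, 8, 9, 10, 11}
(C ∪ D) ∪ B = {2, 3, 4, 5, 6, 7, 8, 9, 10, 11}
E ∩ C = {3, 4, 7, 8, 10}
((C ∪ D) ∪ B) ∩ (E ∩ C) = {3, 4, 7, 8, 10}
A − (((C ∪ D) ∪ B) ∩ (E ∩ C)) = {2}
|A − (((C ∪ D) ∪ B) ∩ (E ∩ C))| = 1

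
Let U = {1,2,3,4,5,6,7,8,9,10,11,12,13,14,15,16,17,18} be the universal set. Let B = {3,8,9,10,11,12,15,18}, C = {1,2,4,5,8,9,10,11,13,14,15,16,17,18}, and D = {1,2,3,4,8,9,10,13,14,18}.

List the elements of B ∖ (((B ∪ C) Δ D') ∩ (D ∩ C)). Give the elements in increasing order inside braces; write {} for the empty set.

B ∪ C = {1,2,3,4,5,8,9,10,11,12,13,14,15,16,17,18}
D' = {5,6,7,11,12,15,16,17}
(B ∪ C) Δ D' = {1,2,3,4,6,7,8,9,10,13,14,18}
D ∩ C = {1,2,4,8,9,10,13,14,18}
((B ∪ C) Δ D') ∩ (D ∩ C) = {1,2,4,8,9,10,13,14,18}
B ∖ (((B ∪ C) Δ D') ∩ (D ∩ C)) = {3,11,12,15}

{3,11,12,15}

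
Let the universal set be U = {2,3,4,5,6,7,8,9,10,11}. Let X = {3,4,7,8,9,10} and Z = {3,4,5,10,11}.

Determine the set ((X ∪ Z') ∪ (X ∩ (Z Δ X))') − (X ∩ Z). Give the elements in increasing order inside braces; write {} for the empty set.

Z' = {2,6,7,8,9}
X ∪ Z' = {2,3,4,6,7,8,9,10}
Z Δ X = {5,7,8,9,11}
X ∩ (Z Δ X) = {7,8,9}
(X ∩ (Z Δ X))' = {2,3,4,5,6,10,11}
(X ∪ Z') ∪ (X ∩ (Z Δ X))' = {2,3,4,5,6,7,8,9,10,11}
X ∩ Z = {3,4,10}
((X ∪ Z') ∪ (X ∩ (Z Δ X))') − (X ∩ Z) = {2,5,6,7,8,9,11}

{2,5,6,7,8,9,11}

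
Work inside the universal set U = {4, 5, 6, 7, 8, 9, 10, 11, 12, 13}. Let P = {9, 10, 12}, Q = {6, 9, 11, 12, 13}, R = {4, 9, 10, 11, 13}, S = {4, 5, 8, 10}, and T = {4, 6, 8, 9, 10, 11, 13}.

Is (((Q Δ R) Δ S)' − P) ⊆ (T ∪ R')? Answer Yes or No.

Yes

Q Δ R = {4, 6, 10, 12}
(Q Δ R) Δ S = {5, 6, 8, 12}
((Q Δ R) Δ S)' = {4, 7, 9, 10, 11, 13}
((Q Δ R) Δ S)' − P = {4, 7, 11, 13}
R' = {5, 6, 7, 8, 12}
T ∪ R' = {4, 5, 6, 7, 8, 9, 10, 11, 12, 13}
Every element of {4, 7, 11, 13} is in {4, 5, 6, 7, 8, 9, 10, 11, 12, 13}, so ((Q Δ R) Δ S)' − P ⊆ T ∪ R'.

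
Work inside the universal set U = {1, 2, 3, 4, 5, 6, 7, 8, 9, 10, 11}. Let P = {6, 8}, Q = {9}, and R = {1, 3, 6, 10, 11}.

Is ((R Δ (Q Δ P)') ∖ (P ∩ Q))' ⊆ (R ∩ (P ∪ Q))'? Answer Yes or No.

Yes

Q Δ P = {6, 8, 9}
(Q Δ P)' = {1, 2, 3, 4, 5, 7, 10, 11}
R Δ (Q Δ P)' = {2, 4, 5, 6, 7}
P ∩ Q = {}
(R Δ (Q Δ P)') ∖ (P ∩ Q) = {2, 4, 5, 6, 7}
((R Δ (Q Δ P)') ∖ (P ∩ Q))' = {1, 3, 8, 9, 10, 11}
P ∪ Q = {6, 8, 9}
R ∩ (P ∪ Q) = {6}
(R ∩ (P ∪ Q))' = {1, 2, 3, 4, 5, 7, 8, 9, 10, 11}
Every element of {1, 3, 8, 9, 10, 11} is in {1, 2, 3, 4, 5, 7, 8, 9, 10, 11}, so ((R Δ (Q Δ P)') ∖ (P ∩ Q))' ⊆ (R ∩ (P ∪ Q))'.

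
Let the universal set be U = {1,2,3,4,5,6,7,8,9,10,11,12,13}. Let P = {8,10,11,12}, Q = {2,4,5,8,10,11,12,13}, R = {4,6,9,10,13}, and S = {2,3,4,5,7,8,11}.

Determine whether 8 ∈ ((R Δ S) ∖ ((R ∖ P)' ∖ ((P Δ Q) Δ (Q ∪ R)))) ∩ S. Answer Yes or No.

Yes

8 ∉ R and 8 ∈ S, so 8 ∈ R Δ S
8 ∉ R and 8 ∈ P, so 8 ∉ R ∖ P
8 ∈ (R ∖ P)' since 8 ∉ (R ∖ P)
8 ∈ P and 8 ∈ Q, so 8 ∉ P Δ Q
8 ∈ Q and 8 ∉ R, so 8 ∈ Q ∪ R
8 ∉ (P Δ Q) and 8 ∈ (Q ∪ R), so 8 ∈ (P Δ Q) Δ (Q ∪ R)
8 ∈ (R ∖ P)' and 8 ∈ ((P Δ Q) Δ (Q ∪ R)), so 8 ∉ (R ∖ P)' ∖ ((P Δ Q) Δ (Q ∪ R))
8 ∈ (R Δ S) and 8 ∉ ((R ∖ P)' ∖ ((P Δ Q) Δ (Q ∪ R))), so 8 ∈ (R Δ S) ∖ ((R ∖ P)' ∖ ((P Δ Q) Δ (Q ∪ R)))
8 ∈ ((R Δ S) ∖ ((R ∖ P)' ∖ ((P Δ Q) Δ (Q ∪ R)))) and 8 ∈ S, so 8 ∈ ((R Δ S) ∖ ((R ∖ P)' ∖ ((P Δ Q) Δ (Q ∪ R)))) ∩ S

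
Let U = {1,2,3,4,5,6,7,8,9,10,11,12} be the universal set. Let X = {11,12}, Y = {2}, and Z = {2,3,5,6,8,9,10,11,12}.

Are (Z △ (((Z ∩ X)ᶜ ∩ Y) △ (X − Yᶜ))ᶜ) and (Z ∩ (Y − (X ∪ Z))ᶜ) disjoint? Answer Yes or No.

Z ∩ X = {11,12}
(Z ∩ X)ᶜ = {1,2,3,4,5,6,7,8,9,10}
(Z ∩ X)ᶜ ∩ Y = {2}
Yᶜ = {1,3,4,5,6,7,8,9,10,11,12}
X − Yᶜ = {}
((Z ∩ X)ᶜ ∩ Y) △ (X − Yᶜ) = {2}
(((Z ∩ X)ᶜ ∩ Y) △ (X − Yᶜ))ᶜ = {1,3,4,5,6,7,8,9,10,11,12}
Z △ (((Z ∩ X)ᶜ ∩ Y) △ (X − Yᶜ))ᶜ = {1,2,4,7}
X ∪ Z = {2,3,5,6,8,9,10,11,12}
Y − (X ∪ Z) = {}
(Y − (X ∪ Z))ᶜ = {1,2,3,4,5,6,7,8,9,10,11,12}
Z ∩ (Y − (X ∪ Z))ᶜ = {2,3,5,6,8,9,10,11,12}
2 lies in both, so they are not disjoint.

No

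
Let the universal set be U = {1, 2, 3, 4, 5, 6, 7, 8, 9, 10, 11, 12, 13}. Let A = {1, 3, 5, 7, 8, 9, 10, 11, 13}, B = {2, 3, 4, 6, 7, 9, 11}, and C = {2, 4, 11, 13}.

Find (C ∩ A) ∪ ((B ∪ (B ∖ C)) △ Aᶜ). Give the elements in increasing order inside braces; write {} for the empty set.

C ∩ A = {11, 13}
B ∖ C = {3, 6, 7, 9}
B ∪ (B ∖ C) = {2, 3, 4, 6, 7, 9, 11}
Aᶜ = {2, 4, 6, 12}
(B ∪ (B ∖ C)) △ Aᶜ = {3, 7, 9, 11, 12}
(C ∩ A) ∪ ((B ∪ (B ∖ C)) △ Aᶜ) = {3, 7, 9, 11, 12, 13}

{3, 7, 9, 11, 12, 13}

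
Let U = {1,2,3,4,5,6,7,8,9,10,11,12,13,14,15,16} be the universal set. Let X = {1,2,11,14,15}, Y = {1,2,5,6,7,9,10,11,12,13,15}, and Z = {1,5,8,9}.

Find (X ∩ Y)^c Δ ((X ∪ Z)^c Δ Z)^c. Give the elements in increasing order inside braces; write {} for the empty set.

X ∩ Y = {1,2,11,15}
(X ∩ Y)^c = {3,4,5,6,7,8,9,10,12,13,14,16}
X ∪ Z = {1,2,5,8,9,11,14,15}
(X ∪ Z)^c = {3,4,6,7,10,12,13,16}
(X ∪ Z)^c Δ Z = {1,3,4,5,6,7,8,9,10,12,13,16}
((X ∪ Z)^c Δ Z)^c = {2,11,14,15}
(X ∩ Y)^c Δ ((X ∪ Z)^c Δ Z)^c = {2,3,4,5,6,7,8,9,10,11,12,13,15,16}

{2,3,4,5,6,7,8,9,10,11,12,13,15,16}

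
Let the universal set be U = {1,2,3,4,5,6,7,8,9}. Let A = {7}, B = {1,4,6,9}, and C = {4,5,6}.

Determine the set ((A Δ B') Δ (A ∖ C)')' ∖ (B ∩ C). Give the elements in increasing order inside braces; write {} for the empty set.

{2,3,5,7,8}

B' = {2,3,5,7,8}
A Δ B' = {2,3,5,8}
A ∖ C = {7}
(A ∖ C)' = {1,2,3,4,5,6,8,9}
(A Δ B') Δ (A ∖ C)' = {1,4,6,9}
((A Δ B') Δ (A ∖ C)')' = {2,3,5,7,8}
B ∩ C = {4,6}
((A Δ B') Δ (A ∖ C)')' ∖ (B ∩ C) = {2,3,5,7,8}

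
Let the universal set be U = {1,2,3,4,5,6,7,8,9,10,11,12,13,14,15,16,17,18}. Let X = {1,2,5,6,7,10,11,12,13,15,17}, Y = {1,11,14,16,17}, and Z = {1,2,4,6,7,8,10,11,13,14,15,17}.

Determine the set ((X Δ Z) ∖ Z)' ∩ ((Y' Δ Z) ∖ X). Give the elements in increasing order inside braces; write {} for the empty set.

X Δ Z = {4,5,8,12,14}
(X Δ Z) ∖ Z = {5,12}
((X Δ Z) ∖ Z)' = {1,2,3,4,6,7,8,9,10,11,13,14,15,16,17,18}
Y' = {2,3,4,5,6,7,8,9,10,12,13,15,18}
Y' Δ Z = {1,3,5,9,11,12,14,17,18}
(Y' Δ Z) ∖ X = {3,9,14,18}
((X Δ Z) ∖ Z)' ∩ ((Y' Δ Z) ∖ X) = {3,9,14,18}

{3,9,14,18}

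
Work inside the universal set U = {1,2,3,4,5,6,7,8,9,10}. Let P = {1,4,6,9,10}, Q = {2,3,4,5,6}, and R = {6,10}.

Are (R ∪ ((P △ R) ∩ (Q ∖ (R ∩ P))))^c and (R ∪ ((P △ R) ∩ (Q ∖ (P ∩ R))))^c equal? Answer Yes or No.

P △ R = {1,4,9}
R ∩ P = {6,10}
Q ∖ (R ∩ P) = {2,3,4,5}
(P △ R) ∩ (Q ∖ (R ∩ P)) = {4}
R ∪ ((P △ R) ∩ (Q ∖ (R ∩ P))) = {4,6,10}
(R ∪ ((P △ R) ∩ (Q ∖ (R ∩ P))))^c = {1,2,3,5,7,8,9}
P ∩ R = {6,10}
Q ∖ (P ∩ R) = {2,3,4,5}
(P △ R) ∩ (Q ∖ (P ∩ R)) = {4}
R ∪ ((P △ R) ∩ (Q ∖ (P ∩ R))) = {4,6,10}
(R ∪ ((P △ R) ∩ (Q ∖ (P ∩ R))))^c = {1,2,3,5,7,8,9}
Both equal {1,2,3,5,7,8,9}, so (R ∪ ((P △ R) ∩ (Q ∖ (R ∩ P))))^c = (R ∪ ((P △ R) ∩ (Q ∖ (P ∩ R))))^c.

Yes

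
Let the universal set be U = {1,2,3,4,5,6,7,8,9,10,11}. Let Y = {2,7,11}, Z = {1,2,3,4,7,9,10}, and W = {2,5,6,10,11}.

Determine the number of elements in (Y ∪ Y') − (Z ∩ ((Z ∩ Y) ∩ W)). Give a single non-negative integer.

Y' = {1,3,4,5,6,8,9,10}
Y ∪ Y' = {1,2,3,4,5,6,7,8,9,10,11}
Z ∩ Y = {2,7}
(Z ∩ Y) ∩ W = {2}
Z ∩ ((Z ∩ Y) ∩ W) = {2}
(Y ∪ Y') − (Z ∩ ((Z ∩ Y) ∩ W)) = {1,3,4,5,6,7,8,9,10,11}
|(Y ∪ Y') − (Z ∩ ((Z ∩ Y) ∩ W))| = 10

10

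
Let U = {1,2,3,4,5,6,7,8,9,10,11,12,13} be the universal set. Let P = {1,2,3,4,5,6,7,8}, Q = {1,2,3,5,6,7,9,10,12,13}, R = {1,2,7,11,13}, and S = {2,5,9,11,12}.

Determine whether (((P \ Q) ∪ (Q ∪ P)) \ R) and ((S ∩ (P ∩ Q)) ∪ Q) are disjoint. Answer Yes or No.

No

P \ Q = {4,8}
Q ∪ P = {1,2,3,4,5,6,7,8,9,10,12,13}
(P \ Q) ∪ (Q ∪ P) = {1,2,3,4,5,6,7,8,9,10,12,13}
((P \ Q) ∪ (Q ∪ P)) \ R = {3,4,5,6,8,9,10,12}
P ∩ Q = {1,2,3,5,6,7}
S ∩ (P ∩ Q) = {2,5}
(S ∩ (P ∩ Q)) ∪ Q = {1,2,3,5,6,7,9,10,12,13}
3 lies in both, so they are not disjoint.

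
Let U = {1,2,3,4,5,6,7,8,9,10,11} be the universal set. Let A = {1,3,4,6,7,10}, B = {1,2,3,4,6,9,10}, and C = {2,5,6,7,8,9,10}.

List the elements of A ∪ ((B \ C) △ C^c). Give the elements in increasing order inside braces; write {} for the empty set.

{1,3,4,6,7,10,11}

B \ C = {1,3,4}
C^c = {1,3,4,11}
(B \ C) △ C^c = {11}
A ∪ ((B \ C) △ C^c) = {1,3,4,6,7,10,11}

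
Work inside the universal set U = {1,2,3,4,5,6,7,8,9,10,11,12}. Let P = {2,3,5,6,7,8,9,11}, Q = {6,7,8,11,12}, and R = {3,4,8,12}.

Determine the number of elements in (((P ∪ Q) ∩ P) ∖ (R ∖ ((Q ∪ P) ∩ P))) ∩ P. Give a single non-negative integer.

8

P ∪ Q = {2,3,5,6,7,8,9,11,12}
(P ∪ Q) ∩ P = {2,3,5,6,7,8,9,11}
Q ∪ P = {2,3,5,6,7,8,9,11,12}
(Q ∪ P) ∩ P = {2,3,5,6,7,8,9,11}
R ∖ ((Q ∪ P) ∩ P) = {4,12}
((P ∪ Q) ∩ P) ∖ (R ∖ ((Q ∪ P) ∩ P)) = {2,3,5,6,7,8,9,11}
(((P ∪ Q) ∩ P) ∖ (R ∖ ((Q ∪ P) ∩ P))) ∩ P = {2,3,5,6,7,8,9,11}
|(((P ∪ Q) ∩ P) ∖ (R ∖ ((Q ∪ P) ∩ P))) ∩ P| = 8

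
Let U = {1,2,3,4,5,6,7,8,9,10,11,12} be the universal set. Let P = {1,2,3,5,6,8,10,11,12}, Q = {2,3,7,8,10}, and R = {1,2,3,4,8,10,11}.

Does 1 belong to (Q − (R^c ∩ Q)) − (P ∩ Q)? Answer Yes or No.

1 ∈ R, so 1 ∉ R^c
1 ∉ R^c and 1 ∉ Q, so 1 ∉ R^c ∩ Q
1 ∉ Q and 1 ∉ (R^c ∩ Q), so 1 ∉ Q − (R^c ∩ Q)
1 ∈ P and 1 ∉ Q, so 1 ∉ P ∩ Q
1 ∉ (Q − (R^c ∩ Q)) and 1 ∉ (P ∩ Q), so 1 ∉ (Q − (R^c ∩ Q)) − (P ∩ Q)

No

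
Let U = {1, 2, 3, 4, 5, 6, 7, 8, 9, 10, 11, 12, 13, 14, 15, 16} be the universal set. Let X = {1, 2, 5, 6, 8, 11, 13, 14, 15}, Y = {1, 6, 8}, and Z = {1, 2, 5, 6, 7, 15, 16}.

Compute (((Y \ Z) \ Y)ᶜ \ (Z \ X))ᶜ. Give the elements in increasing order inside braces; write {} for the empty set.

{7, 16}

Y \ Z = {8}
(Y \ Z) \ Y = {}
((Y \ Z) \ Y)ᶜ = {1, 2, 3, 4, 5, 6, 7, 8, 9, 10, 11, 12, 13, 14, 15, 16}
Z \ X = {7, 16}
((Y \ Z) \ Y)ᶜ \ (Z \ X) = {1, 2, 3, 4, 5, 6, 8, 9, 10, 11, 12, 13, 14, 15}
(((Y \ Z) \ Y)ᶜ \ (Z \ X))ᶜ = {7, 16}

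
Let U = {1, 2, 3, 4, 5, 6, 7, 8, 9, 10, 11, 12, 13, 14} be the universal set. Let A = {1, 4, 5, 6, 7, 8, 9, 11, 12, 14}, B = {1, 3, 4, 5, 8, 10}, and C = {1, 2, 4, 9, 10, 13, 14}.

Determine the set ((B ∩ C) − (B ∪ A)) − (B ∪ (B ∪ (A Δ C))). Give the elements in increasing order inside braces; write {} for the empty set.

B ∩ C = {1, 4, 10}
B ∪ A = {1, 3, 4, 5, 6, 7, 8, 9, 10, 11, 12, 14}
(B ∩ C) − (B ∪ A) = {}
A Δ C = {2, 5, 6, 7, 8, 10, 11, 12, 13}
B ∪ (A Δ C) = {1, 2, 3, 4, 5, 6, 7, 8, 10, 11, 12, 13}
B ∪ (B ∪ (A Δ C)) = {1, 2, 3, 4, 5, 6, 7, 8, 10, 11, 12, 13}
((B ∩ C) − (B ∪ A)) − (B ∪ (B ∪ (A Δ C))) = {}

{}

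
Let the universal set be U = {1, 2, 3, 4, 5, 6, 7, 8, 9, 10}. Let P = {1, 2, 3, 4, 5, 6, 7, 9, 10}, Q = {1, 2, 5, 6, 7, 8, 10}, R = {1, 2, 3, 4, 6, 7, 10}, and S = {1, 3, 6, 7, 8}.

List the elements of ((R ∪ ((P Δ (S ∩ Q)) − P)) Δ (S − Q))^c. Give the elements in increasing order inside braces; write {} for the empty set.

S ∩ Q = {1, 6, 7, 8}
P Δ (S ∩ Q) = {2, 3, 4, 5, 8, 9, 10}
(P Δ (S ∩ Q)) − P = {8}
R ∪ ((P Δ (S ∩ Q)) − P) = {1, 2, 3, 4, 6, 7, 8, 10}
S − Q = {3}
(R ∪ ((P Δ (S ∩ Q)) − P)) Δ (S − Q) = {1, 2, 4, 6, 7, 8, 10}
((R ∪ ((P Δ (S ∩ Q)) − P)) Δ (S − Q))^c = {3, 5, 9}

{3, 5, 9}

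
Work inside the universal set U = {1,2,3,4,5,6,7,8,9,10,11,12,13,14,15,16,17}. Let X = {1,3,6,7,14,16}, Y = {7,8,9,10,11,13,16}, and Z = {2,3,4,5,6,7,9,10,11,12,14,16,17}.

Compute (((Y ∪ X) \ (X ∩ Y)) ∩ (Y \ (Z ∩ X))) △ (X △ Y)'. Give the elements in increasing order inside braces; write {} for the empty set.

Y ∪ X = {1,3,6,7,8,9,10,11,13,14,16}
X ∩ Y = {7,16}
(Y ∪ X) \ (X ∩ Y) = {1,3,6,8,9,10,11,13,14}
Z ∩ X = {3,6,7,14,16}
Y \ (Z ∩ X) = {8,9,10,11,13}
((Y ∪ X) \ (X ∩ Y)) ∩ (Y \ (Z ∩ X)) = {8,9,10,11,13}
X △ Y = {1,3,6,8,9,10,11,13,14}
(X △ Y)' = {2,4,5,7,12,15,16,17}
(((Y ∪ X) \ (X ∩ Y)) ∩ (Y \ (Z ∩ X))) △ (X △ Y)' = {2,4,5,7,8,9,10,11,12,13,15,16,17}

{2,4,5,7,8,9,10,11,12,13,15,16,17}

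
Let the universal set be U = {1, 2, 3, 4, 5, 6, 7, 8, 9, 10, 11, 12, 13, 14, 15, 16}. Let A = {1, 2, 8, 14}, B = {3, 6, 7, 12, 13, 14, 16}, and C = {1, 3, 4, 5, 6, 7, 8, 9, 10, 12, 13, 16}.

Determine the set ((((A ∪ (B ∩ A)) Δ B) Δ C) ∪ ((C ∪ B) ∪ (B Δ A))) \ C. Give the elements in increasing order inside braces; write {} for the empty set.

B ∩ A = {14}
A ∪ (B ∩ A) = {1, 2, 8, 14}
(A ∪ (B ∩ A)) Δ B = {1, 2, 3, 6, 7, 8, 12, 13, 16}
((A ∪ (B ∩ A)) Δ B) Δ C = {2, 4, 5, 9, 10}
C ∪ B = {1, 3, 4, 5, 6, 7, 8, 9, 10, 12, 13, 14, 16}
B Δ A = {1, 2, 3, 6, 7, 8, 12, 13, 16}
(C ∪ B) ∪ (B Δ A) = {1, 2, 3, 4, 5, 6, 7, 8, 9, 10, 12, 13, 14, 16}
(((A ∪ (B ∩ A)) Δ B) Δ C) ∪ ((C ∪ B) ∪ (B Δ A)) = {1, 2, 3, 4, 5, 6, 7, 8, 9, 10, 12, 13, 14, 16}
((((A ∪ (B ∩ A)) Δ B) Δ C) ∪ ((C ∪ B) ∪ (B Δ A))) \ C = {2, 14}

{2, 14}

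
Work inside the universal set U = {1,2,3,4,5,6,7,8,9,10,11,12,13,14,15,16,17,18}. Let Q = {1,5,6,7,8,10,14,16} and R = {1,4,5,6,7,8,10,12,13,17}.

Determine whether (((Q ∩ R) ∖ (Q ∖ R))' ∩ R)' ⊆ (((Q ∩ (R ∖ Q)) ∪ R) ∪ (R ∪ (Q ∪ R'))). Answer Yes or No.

Yes

Q ∩ R = {1,5,6,7,8,10}
Q ∖ R = {14,16}
(Q ∩ R) ∖ (Q ∖ R) = {1,5,6,7,8,10}
((Q ∩ R) ∖ (Q ∖ R))' = {2,3,4,9,11,12,13,14,15,16,17,18}
((Q ∩ R) ∖ (Q ∖ R))' ∩ R = {4,12,13,17}
(((Q ∩ R) ∖ (Q ∖ R))' ∩ R)' = {1,2,3,5,6,7,8,9,10,11,14,15,16,18}
R ∖ Q = {4,12,13,17}
Q ∩ (R ∖ Q) = {}
(Q ∩ (R ∖ Q)) ∪ R = {1,4,5,6,7,8,10,12,13,17}
R' = {2,3,9,11,14,15,16,18}
Q ∪ R' = {1,2,3,5,6,7,8,9,10,11,14,15,16,18}
R ∪ (Q ∪ R') = {1,2,3,4,5,6,7,8,9,10,11,12,13,14,15,16,17,18}
((Q ∩ (R ∖ Q)) ∪ R) ∪ (R ∪ (Q ∪ R')) = {1,2,3,4,5,6,7,8,9,10,11,12,13,14,15,16,17,18}
Every element of {1,2,3,5,6,7,8,9,10,11,14,15,16,18} is in {1,2,3,4,5,6,7,8,9,10,11,12,13,14,15,16,17,18}, so (((Q ∩ R) ∖ (Q ∖ R))' ∩ R)' ⊆ ((Q ∩ (R ∖ Q)) ∪ R) ∪ (R ∪ (Q ∪ R')).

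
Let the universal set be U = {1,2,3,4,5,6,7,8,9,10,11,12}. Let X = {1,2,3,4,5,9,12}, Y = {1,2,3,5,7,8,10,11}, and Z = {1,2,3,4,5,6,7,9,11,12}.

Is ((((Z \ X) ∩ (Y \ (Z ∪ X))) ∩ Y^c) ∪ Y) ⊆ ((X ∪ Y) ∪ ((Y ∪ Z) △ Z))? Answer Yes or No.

Yes

Z \ X = {6,7,11}
Z ∪ X = {1,2,3,4,5,6,7,9,11,12}
Y \ (Z ∪ X) = {8,10}
(Z \ X) ∩ (Y \ (Z ∪ X)) = {}
Y^c = {4,6,9,12}
((Z \ X) ∩ (Y \ (Z ∪ X))) ∩ Y^c = {}
(((Z \ X) ∩ (Y \ (Z ∪ X))) ∩ Y^c) ∪ Y = {1,2,3,5,7,8,10,11}
X ∪ Y = {1,2,3,4,5,7,8,9,10,11,12}
Y ∪ Z = {1,2,3,4,5,6,7,8,9,10,11,12}
(Y ∪ Z) △ Z = {8,10}
(X ∪ Y) ∪ ((Y ∪ Z) △ Z) = {1,2,3,4,5,7,8,9,10,11,12}
Every element of {1,2,3,5,7,8,10,11} is in {1,2,3,4,5,7,8,9,10,11,12}, so (((Z \ X) ∩ (Y \ (Z ∪ X))) ∩ Y^c) ∪ Y ⊆ (X ∪ Y) ∪ ((Y ∪ Z) △ Z).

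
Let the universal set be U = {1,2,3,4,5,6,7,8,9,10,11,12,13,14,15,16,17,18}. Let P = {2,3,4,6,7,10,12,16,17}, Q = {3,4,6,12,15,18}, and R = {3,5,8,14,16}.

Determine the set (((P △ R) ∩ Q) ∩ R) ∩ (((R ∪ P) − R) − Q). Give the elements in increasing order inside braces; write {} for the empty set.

P △ R = {2,4,5,6,7,8,10,12,14,17}
(P △ R) ∩ Q = {4,6,12}
((P △ R) ∩ Q) ∩ R = {}
R ∪ P = {2,3,4,5,6,7,8,10,12,14,16,17}
(R ∪ P) − R = {2,4,6,7,10,12,17}
((R ∪ P) − R) − Q = {2,7,10,17}
(((P △ R) ∩ Q) ∩ R) ∩ (((R ∪ P) − R) − Q) = {}

{}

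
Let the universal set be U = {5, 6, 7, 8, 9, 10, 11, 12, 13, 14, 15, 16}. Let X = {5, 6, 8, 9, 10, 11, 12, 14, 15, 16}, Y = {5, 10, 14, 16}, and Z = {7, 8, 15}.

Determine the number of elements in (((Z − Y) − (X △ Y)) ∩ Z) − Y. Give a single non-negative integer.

Z − Y = {7, 8, 15}
X △ Y = {6, 8, 9, 11, 12, 15}
(Z − Y) − (X △ Y) = {7}
((Z − Y) − (X △ Y)) ∩ Z = {7}
(((Z − Y) − (X △ Y)) ∩ Z) − Y = {7}
|(((Z − Y) − (X △ Y)) ∩ Z) − Y| = 1

1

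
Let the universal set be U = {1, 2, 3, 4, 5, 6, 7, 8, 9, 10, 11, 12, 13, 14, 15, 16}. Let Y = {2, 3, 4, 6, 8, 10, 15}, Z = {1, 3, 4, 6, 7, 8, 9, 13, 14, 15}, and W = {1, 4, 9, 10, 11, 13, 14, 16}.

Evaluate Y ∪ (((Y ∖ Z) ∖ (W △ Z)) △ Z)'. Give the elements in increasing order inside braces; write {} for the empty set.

{2, 3, 4, 5, 6, 8, 10, 11, 12, 15, 16}

Y ∖ Z = {2, 10}
W △ Z = {3, 6, 7, 8, 10, 11, 15, 16}
(Y ∖ Z) ∖ (W △ Z) = {2}
((Y ∖ Z) ∖ (W △ Z)) △ Z = {1, 2, 3, 4, 6, 7, 8, 9, 13, 14, 15}
(((Y ∖ Z) ∖ (W △ Z)) △ Z)' = {5, 10, 11, 12, 16}
Y ∪ (((Y ∖ Z) ∖ (W △ Z)) △ Z)' = {2, 3, 4, 5, 6, 8, 10, 11, 12, 15, 16}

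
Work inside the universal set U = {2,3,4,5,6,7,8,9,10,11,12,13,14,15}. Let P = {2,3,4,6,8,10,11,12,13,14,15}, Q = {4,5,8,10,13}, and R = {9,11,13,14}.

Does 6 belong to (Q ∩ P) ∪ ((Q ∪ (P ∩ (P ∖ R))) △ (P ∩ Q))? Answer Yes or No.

Yes

6 ∉ Q and 6 ∈ P, so 6 ∉ Q ∩ P
6 ∈ P and 6 ∉ R, so 6 ∈ P ∖ R
6 ∈ P and 6 ∈ (P ∖ R), so 6 ∈ P ∩ (P ∖ R)
6 ∉ Q and 6 ∈ (P ∩ (P ∖ R)), so 6 ∈ Q ∪ (P ∩ (P ∖ R))
6 ∈ P and 6 ∉ Q, so 6 ∉ P ∩ Q
6 ∈ (Q ∪ (P ∩ (P ∖ R))) and 6 ∉ (P ∩ Q), so 6 ∈ (Q ∪ (P ∩ (P ∖ R))) △ (P ∩ Q)
6 ∉ (Q ∩ P) and 6 ∈ ((Q ∪ (P ∩ (P ∖ R))) △ (P ∩ Q)), so 6 ∈ (Q ∩ P) ∪ ((Q ∪ (P ∩ (P ∖ R))) △ (P ∩ Q))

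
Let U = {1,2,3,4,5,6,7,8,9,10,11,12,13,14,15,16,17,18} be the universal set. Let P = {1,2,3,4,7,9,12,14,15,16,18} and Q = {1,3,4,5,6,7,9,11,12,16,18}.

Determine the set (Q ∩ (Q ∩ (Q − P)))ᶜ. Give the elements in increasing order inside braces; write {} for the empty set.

{1,2,3,4,7,8,9,10,12,13,14,15,16,17,18}

Q − P = {5,6,11}
Q ∩ (Q − P) = {5,6,11}
Q ∩ (Q ∩ (Q − P)) = {5,6,11}
(Q ∩ (Q ∩ (Q − P)))ᶜ = {1,2,3,4,7,8,9,10,12,13,14,15,16,17,18}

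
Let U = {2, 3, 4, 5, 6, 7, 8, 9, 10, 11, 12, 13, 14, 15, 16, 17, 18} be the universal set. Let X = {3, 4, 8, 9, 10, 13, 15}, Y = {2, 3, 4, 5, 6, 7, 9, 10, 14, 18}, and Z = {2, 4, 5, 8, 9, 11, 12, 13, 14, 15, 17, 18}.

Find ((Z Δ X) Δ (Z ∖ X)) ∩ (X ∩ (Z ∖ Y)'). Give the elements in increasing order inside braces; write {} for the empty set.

Z Δ X = {2, 3, 5, 10, 11, 12, 14, 17, 18}
Z ∖ X = {2, 5, 11, 12, 14, 17, 18}
(Z Δ X) Δ (Z ∖ X) = {3, 10}
Z ∖ Y = {8, 11, 12, 13, 15, 17}
(Z ∖ Y)' = {2, 3, 4, 5, 6, 7, 9, 10, 14, 16, 18}
X ∩ (Z ∖ Y)' = {3, 4, 9, 10}
((Z Δ X) Δ (Z ∖ X)) ∩ (X ∩ (Z ∖ Y)') = {3, 10}

{3, 10}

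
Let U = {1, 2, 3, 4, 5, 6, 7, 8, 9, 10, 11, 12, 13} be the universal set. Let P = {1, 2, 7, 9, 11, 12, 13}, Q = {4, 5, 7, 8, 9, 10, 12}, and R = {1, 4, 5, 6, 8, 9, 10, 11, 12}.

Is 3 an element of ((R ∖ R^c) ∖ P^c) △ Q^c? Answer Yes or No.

3 ∉ R, so 3 ∈ R^c
3 ∉ R and 3 ∈ R^c, so 3 ∉ R ∖ R^c
3 ∉ P, so 3 ∈ P^c
3 ∉ (R ∖ R^c) and 3 ∈ P^c, so 3 ∉ (R ∖ R^c) ∖ P^c
3 ∉ Q, so 3 ∈ Q^c
3 ∉ ((R ∖ R^c) ∖ P^c) and 3 ∈ Q^c, so 3 ∈ ((R ∖ R^c) ∖ P^c) △ Q^c

Yes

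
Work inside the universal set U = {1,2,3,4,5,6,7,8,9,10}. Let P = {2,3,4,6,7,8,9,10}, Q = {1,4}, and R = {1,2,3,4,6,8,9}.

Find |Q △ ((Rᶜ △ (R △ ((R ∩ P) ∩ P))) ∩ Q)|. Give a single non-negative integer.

Rᶜ = {5,7,10}
R ∩ P = {2,3,4,6,8,9}
(R ∩ P) ∩ P = {2,3,4,6,8,9}
R △ ((R ∩ P) ∩ P) = {1}
Rᶜ △ (R △ ((R ∩ P) ∩ P)) = {1,5,7,10}
(Rᶜ △ (R △ ((R ∩ P) ∩ P))) ∩ Q = {1}
Q △ ((Rᶜ △ (R △ ((R ∩ P) ∩ P))) ∩ Q) = {4}
|Q △ ((Rᶜ △ (R △ ((R ∩ P) ∩ P))) ∩ Q)| = 1

1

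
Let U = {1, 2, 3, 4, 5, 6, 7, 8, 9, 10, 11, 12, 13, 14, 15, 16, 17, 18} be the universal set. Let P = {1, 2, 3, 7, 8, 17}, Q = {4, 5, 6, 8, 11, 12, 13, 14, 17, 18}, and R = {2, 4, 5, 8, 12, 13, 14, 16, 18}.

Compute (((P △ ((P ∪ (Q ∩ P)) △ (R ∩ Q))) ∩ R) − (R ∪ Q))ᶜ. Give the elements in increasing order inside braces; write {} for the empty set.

{1, 2, 3, 4, 5, 6, 7, 8, 9, 10, 11, 12, 13, 14, 15, 16, 17, 18}

Q ∩ P = {8, 17}
P ∪ (Q ∩ P) = {1, 2, 3, 7, 8, 17}
R ∩ Q = {4, 5, 8, 12, 13, 14, 18}
(P ∪ (Q ∩ P)) △ (R ∩ Q) = {1, 2, 3, 4, 5, 7, 12, 13, 14, 17, 18}
P △ ((P ∪ (Q ∩ P)) △ (R ∩ Q)) = {4, 5, 8, 12, 13, 14, 18}
(P △ ((P ∪ (Q ∩ P)) △ (R ∩ Q))) ∩ R = {4, 5, 8, 12, 13, 14, 18}
R ∪ Q = {2, 4, 5, 6, 8, 11, 12, 13, 14, 16, 17, 18}
((P △ ((P ∪ (Q ∩ P)) △ (R ∩ Q))) ∩ R) − (R ∪ Q) = {}
(((P △ ((P ∪ (Q ∩ P)) △ (R ∩ Q))) ∩ R) − (R ∪ Q))ᶜ = {1, 2, 3, 4, 5, 6, 7, 8, 9, 10, 11, 12, 13, 14, 15, 16, 17, 18}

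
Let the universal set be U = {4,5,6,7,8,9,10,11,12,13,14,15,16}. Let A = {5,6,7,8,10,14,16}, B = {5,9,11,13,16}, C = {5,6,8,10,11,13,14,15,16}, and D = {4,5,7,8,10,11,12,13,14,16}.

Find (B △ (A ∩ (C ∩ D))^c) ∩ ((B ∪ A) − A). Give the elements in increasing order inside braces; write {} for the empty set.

{}

C ∩ D = {5,8,10,11,13,14,16}
A ∩ (C ∩ D) = {5,8,10,14,16}
(A ∩ (C ∩ D))^c = {4,6,7,9,11,12,13,15}
B △ (A ∩ (C ∩ D))^c = {4,5,6,7,12,15,16}
B ∪ A = {5,6,7,8,9,10,11,13,14,16}
(B ∪ A) − A = {9,11,13}
(B △ (A ∩ (C ∩ D))^c) ∩ ((B ∪ A) − A) = {}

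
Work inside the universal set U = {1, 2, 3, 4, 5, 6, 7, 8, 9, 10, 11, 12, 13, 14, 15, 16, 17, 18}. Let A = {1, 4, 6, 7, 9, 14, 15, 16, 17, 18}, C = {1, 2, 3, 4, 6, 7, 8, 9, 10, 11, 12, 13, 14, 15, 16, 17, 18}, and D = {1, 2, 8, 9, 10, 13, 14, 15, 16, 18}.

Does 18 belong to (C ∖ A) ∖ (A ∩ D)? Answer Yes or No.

18 ∈ C and 18 ∈ A, so 18 ∉ C ∖ A
18 ∈ A and 18 ∈ D, so 18 ∈ A ∩ D
18 ∉ (C ∖ A) and 18 ∈ (A ∩ D), so 18 ∉ (C ∖ A) ∖ (A ∩ D)

No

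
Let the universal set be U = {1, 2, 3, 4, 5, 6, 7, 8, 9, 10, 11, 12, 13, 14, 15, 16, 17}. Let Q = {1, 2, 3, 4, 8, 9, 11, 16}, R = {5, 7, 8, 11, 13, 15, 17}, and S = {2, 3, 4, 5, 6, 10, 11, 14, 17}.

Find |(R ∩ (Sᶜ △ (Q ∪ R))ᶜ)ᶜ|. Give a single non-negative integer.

Sᶜ = {1, 7, 8, 9, 12, 13, 15, 16}
Q ∪ R = {1, 2, 3, 4, 5, 7, 8, 9, 11, 13, 15, 16, 17}
Sᶜ △ (Q ∪ R) = {2, 3, 4, 5, 11, 12, 17}
(Sᶜ △ (Q ∪ R))ᶜ = {1, 6, 7, 8, 9, 10, 13, 14, 15, 16}
R ∩ (Sᶜ △ (Q ∪ R))ᶜ = {7, 8, 13, 15}
(R ∩ (Sᶜ △ (Q ∪ R))ᶜ)ᶜ = {1, 2, 3, 4, 5, 6, 9, 10, 11, 12, 14, 16, 17}
|(R ∩ (Sᶜ △ (Q ∪ R))ᶜ)ᶜ| = 13

13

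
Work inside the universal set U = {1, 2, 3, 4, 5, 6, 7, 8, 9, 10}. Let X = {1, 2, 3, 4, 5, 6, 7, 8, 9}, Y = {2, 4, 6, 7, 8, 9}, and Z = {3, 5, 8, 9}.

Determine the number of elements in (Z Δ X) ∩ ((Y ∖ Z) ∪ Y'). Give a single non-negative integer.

5

Z Δ X = {1, 2, 4, 6, 7}
Y ∖ Z = {2, 4, 6, 7}
Y' = {1, 3, 5, 10}
(Y ∖ Z) ∪ Y' = {1, 2, 3, 4, 5, 6, 7, 10}
(Z Δ X) ∩ ((Y ∖ Z) ∪ Y') = {1, 2, 4, 6, 7}
|(Z Δ X) ∩ ((Y ∖ Z) ∪ Y')| = 5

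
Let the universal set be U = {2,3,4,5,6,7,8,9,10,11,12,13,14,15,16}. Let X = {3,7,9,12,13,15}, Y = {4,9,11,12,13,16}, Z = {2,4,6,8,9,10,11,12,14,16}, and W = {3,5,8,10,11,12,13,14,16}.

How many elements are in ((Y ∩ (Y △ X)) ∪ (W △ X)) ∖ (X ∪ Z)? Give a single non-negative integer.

1

Y △ X = {3,4,7,11,15,16}
Y ∩ (Y △ X) = {4,11,16}
W △ X = {5,7,8,9,10,11,14,15,16}
(Y ∩ (Y △ X)) ∪ (W △ X) = {4,5,7,8,9,10,11,14,15,16}
X ∪ Z = {2,3,4,6,7,8,9,10,11,12,13,14,15,16}
((Y ∩ (Y △ X)) ∪ (W △ X)) ∖ (X ∪ Z) = {5}
|((Y ∩ (Y △ X)) ∪ (W △ X)) ∖ (X ∪ Z)| = 1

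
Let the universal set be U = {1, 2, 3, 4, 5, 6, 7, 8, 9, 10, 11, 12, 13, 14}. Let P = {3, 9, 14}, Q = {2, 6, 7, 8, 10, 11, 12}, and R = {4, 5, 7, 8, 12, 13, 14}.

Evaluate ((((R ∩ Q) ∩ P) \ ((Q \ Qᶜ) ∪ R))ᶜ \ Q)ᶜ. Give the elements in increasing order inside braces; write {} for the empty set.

{2, 6, 7, 8, 10, 11, 12}

R ∩ Q = {7, 8, 12}
(R ∩ Q) ∩ P = {}
Qᶜ = {1, 3, 4, 5, 9, 13, 14}
Q \ Qᶜ = {2, 6, 7, 8, 10, 11, 12}
(Q \ Qᶜ) ∪ R = {2, 4, 5, 6, 7, 8, 10, 11, 12, 13, 14}
((R ∩ Q) ∩ P) \ ((Q \ Qᶜ) ∪ R) = {}
(((R ∩ Q) ∩ P) \ ((Q \ Qᶜ) ∪ R))ᶜ = {1, 2, 3, 4, 5, 6, 7, 8, 9, 10, 11, 12, 13, 14}
(((R ∩ Q) ∩ P) \ ((Q \ Qᶜ) ∪ R))ᶜ \ Q = {1, 3, 4, 5, 9, 13, 14}
((((R ∩ Q) ∩ P) \ ((Q \ Qᶜ) ∪ R))ᶜ \ Q)ᶜ = {2, 6, 7, 8, 10, 11, 12}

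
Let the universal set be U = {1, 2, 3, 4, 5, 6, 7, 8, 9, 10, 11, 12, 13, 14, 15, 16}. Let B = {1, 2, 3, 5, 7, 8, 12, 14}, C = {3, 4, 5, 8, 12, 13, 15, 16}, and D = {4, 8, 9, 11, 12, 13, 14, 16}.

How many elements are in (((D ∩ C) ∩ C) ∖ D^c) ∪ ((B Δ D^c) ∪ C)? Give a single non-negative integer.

11

D ∩ C = {4, 8, 12, 13, 16}
(D ∩ C) ∩ C = {4, 8, 12, 13, 16}
D^c = {1, 2, 3, 5, 6, 7, 10, 15}
((D ∩ C) ∩ C) ∖ D^c = {4, 8, 12, 13, 16}
B Δ D^c = {6, 8, 10, 12, 14, 15}
(B Δ D^c) ∪ C = {3, 4, 5, 6, 8, 10, 12, 13, 14, 15, 16}
(((D ∩ C) ∩ C) ∖ D^c) ∪ ((B Δ D^c) ∪ C) = {3, 4, 5, 6, 8, 10, 12, 13, 14, 15, 16}
|(((D ∩ C) ∩ C) ∖ D^c) ∪ ((B Δ D^c) ∪ C)| = 11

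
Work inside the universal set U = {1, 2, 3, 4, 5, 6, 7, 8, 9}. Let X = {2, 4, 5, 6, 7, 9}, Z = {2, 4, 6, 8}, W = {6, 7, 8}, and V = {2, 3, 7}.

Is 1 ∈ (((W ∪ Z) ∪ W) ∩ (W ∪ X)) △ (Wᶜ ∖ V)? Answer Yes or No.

1 ∉ W and 1 ∉ Z, so 1 ∉ W ∪ Z
1 ∉ (W ∪ Z) and 1 ∉ W, so 1 ∉ (W ∪ Z) ∪ W
1 ∉ W and 1 ∉ X, so 1 ∉ W ∪ X
1 ∉ ((W ∪ Z) ∪ W) and 1 ∉ (W ∪ X), so 1 ∉ ((W ∪ Z) ∪ W) ∩ (W ∪ X)
1 ∉ W, so 1 ∈ Wᶜ
1 ∈ Wᶜ and 1 ∉ V, so 1 ∈ Wᶜ ∖ V
1 ∉ (((W ∪ Z) ∪ W) ∩ (W ∪ X)) and 1 ∈ (Wᶜ ∖ V), so 1 ∈ (((W ∪ Z) ∪ W) ∩ (W ∪ X)) △ (Wᶜ ∖ V)

Yes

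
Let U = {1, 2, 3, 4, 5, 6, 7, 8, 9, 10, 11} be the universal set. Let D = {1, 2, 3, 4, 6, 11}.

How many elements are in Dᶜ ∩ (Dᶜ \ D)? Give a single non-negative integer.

Dᶜ = {5, 7, 8, 9, 10}
Dᶜ \ D = {5, 7, 8, 9, 10}
Dᶜ ∩ (Dᶜ \ D) = {5, 7, 8, 9, 10}
|Dᶜ ∩ (Dᶜ \ D)| = 5

5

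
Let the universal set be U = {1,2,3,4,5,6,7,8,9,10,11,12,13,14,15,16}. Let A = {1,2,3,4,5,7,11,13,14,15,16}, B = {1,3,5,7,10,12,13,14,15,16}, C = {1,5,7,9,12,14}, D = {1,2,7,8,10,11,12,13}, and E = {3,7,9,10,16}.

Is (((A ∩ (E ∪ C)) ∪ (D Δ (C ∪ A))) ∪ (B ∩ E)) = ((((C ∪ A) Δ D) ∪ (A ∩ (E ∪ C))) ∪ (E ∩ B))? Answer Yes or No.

Yes

E ∪ C = {1,3,5,7,9,10,12,14,16}
A ∩ (E ∪ C) = {1,3,5,7,14,16}
C ∪ A = {1,2,3,4,5,7,9,11,12,13,14,15,16}
D Δ (C ∪ A) = {3,4,5,8,9,10,14,15,16}
(A ∩ (E ∪ C)) ∪ (D Δ (C ∪ A)) = {1,3,4,5,7,8,9,10,14,15,16}
B ∩ E = {3,7,10,16}
((A ∩ (E ∪ C)) ∪ (D Δ (C ∪ A))) ∪ (B ∩ E) = {1,3,4,5,7,8,9,10,14,15,16}
(C ∪ A) Δ D = {3,4,5,8,9,10,14,15,16}
((C ∪ A) Δ D) ∪ (A ∩ (E ∪ C)) = {1,3,4,5,7,8,9,10,14,15,16}
E ∩ B = {3,7,10,16}
(((C ∪ A) Δ D) ∪ (A ∩ (E ∪ C))) ∪ (E ∩ B) = {1,3,4,5,7,8,9,10,14,15,16}
Both equal {1,3,4,5,7,8,9,10,14,15,16}, so ((A ∩ (E ∪ C)) ∪ (D Δ (C ∪ A))) ∪ (B ∩ E) = (((C ∪ A) Δ D) ∪ (A ∩ (E ∪ C))) ∪ (E ∩ B).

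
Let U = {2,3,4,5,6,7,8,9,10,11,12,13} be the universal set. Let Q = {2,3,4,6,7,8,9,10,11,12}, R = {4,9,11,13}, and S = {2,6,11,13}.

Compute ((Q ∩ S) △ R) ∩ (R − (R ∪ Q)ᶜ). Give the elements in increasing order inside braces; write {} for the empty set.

Q ∩ S = {2,6,11}
(Q ∩ S) △ R = {2,4,6,9,13}
R ∪ Q = {2,3,4,6,7,8,9,10,11,12,13}
(R ∪ Q)ᶜ = {5}
R − (R ∪ Q)ᶜ = {4,9,11,13}
((Q ∩ S) △ R) ∩ (R − (R ∪ Q)ᶜ) = {4,9,13}

{4,9,13}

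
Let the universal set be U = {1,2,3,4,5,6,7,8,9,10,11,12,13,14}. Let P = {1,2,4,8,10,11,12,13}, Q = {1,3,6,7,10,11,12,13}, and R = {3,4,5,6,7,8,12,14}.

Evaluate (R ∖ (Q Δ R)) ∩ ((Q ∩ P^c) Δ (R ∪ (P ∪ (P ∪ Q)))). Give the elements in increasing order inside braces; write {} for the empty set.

Q Δ R = {1,4,5,8,10,11,13,14}
R ∖ (Q Δ R) = {3,6,7,12}
P^c = {3,5,6,7,9,14}
Q ∩ P^c = {3,6,7}
P ∪ Q = {1,2,3,4,6,7,8,10,11,12,13}
P ∪ (P ∪ Q) = {1,2,3,4,6,7,8,10,11,12,13}
R ∪ (P ∪ (P ∪ Q)) = {1,2,3,4,5,6,7,8,10,11,12,13,14}
(Q ∩ P^c) Δ (R ∪ (P ∪ (P ∪ Q))) = {1,2,4,5,8,10,11,12,13,14}
(R ∖ (Q Δ R)) ∩ ((Q ∩ P^c) Δ (R ∪ (P ∪ (P ∪ Q)))) = {12}

{12}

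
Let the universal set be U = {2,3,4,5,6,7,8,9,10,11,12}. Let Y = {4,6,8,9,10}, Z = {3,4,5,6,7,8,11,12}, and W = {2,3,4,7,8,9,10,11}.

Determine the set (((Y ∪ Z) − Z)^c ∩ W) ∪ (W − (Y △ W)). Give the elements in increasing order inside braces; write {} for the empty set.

Y ∪ Z = {3,4,5,6,7,8,9,10,11,12}
(Y ∪ Z) − Z = {9,10}
((Y ∪ Z) − Z)^c = {2,3,4,5,6,7,8,11,12}
((Y ∪ Z) − Z)^c ∩ W = {2,3,4,7,8,11}
Y △ W = {2,3,6,7,11}
W − (Y △ W) = {4,8,9,10}
(((Y ∪ Z) − Z)^c ∩ W) ∪ (W − (Y △ W)) = {2,3,4,7,8,9,10,11}

{2,3,4,7,8,9,10,11}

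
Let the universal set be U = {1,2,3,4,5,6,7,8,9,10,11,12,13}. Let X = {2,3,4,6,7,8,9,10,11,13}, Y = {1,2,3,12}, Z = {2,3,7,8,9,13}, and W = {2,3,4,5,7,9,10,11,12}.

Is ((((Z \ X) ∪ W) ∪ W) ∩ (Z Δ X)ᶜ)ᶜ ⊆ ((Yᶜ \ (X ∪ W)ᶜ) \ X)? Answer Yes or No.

No

Z \ X = {}
(Z \ X) ∪ W = {2,3,4,5,7,9,10,11,12}
((Z \ X) ∪ W) ∪ W = {2,3,4,5,7,9,10,11,12}
Z Δ X = {4,6,10,11}
(Z Δ X)ᶜ = {1,2,3,5,7,8,9,12,13}
(((Z \ X) ∪ W) ∪ W) ∩ (Z Δ X)ᶜ = {2,3,5,7,9,12}
((((Z \ X) ∪ W) ∪ W) ∩ (Z Δ X)ᶜ)ᶜ = {1,4,6,8,10,11,13}
Yᶜ = {4,5,6,7,8,9,10,11,13}
X ∪ W = {2,3,4,5,6,7,8,9,10,11,12,13}
(X ∪ W)ᶜ = {1}
Yᶜ \ (X ∪ W)ᶜ = {4,5,6,7,8,9,10,11,13}
(Yᶜ \ (X ∪ W)ᶜ) \ X = {5}
1 ∈ ((((Z \ X) ∪ W) ∪ W) ∩ (Z Δ X)ᶜ)ᶜ but 1 ∉ (Yᶜ \ (X ∪ W)ᶜ) \ X, so the inclusion fails.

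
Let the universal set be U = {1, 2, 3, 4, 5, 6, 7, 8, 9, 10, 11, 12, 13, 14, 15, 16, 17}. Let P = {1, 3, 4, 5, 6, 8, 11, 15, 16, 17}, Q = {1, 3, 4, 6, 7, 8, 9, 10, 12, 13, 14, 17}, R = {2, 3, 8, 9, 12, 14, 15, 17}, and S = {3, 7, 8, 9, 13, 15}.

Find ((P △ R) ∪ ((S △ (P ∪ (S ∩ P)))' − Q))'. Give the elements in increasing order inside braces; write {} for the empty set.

{3, 7, 8, 10, 13, 17}

P △ R = {1, 2, 4, 5, 6, 9, 11, 12, 14, 16}
S ∩ P = {3, 8, 15}
P ∪ (S ∩ P) = {1, 3, 4, 5, 6, 8, 11, 15, 16, 17}
S △ (P ∪ (S ∩ P)) = {1, 4, 5, 6, 7, 9, 11, 13, 16, 17}
(S △ (P ∪ (S ∩ P)))' = {2, 3, 8, 10, 12, 14, 15}
(S △ (P ∪ (S ∩ P)))' − Q = {2, 15}
(P △ R) ∪ ((S △ (P ∪ (S ∩ P)))' − Q) = {1, 2, 4, 5, 6, 9, 11, 12, 14, 15, 16}
((P △ R) ∪ ((S △ (P ∪ (S ∩ P)))' − Q))' = {3, 7, 8, 10, 13, 17}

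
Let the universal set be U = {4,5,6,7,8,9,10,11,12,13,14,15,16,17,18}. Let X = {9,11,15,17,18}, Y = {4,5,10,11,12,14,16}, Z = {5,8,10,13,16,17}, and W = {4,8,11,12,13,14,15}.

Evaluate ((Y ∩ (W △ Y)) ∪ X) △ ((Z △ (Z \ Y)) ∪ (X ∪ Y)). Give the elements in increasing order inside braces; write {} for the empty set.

W △ Y = {5,8,10,13,15,16}
Y ∩ (W △ Y) = {5,10,16}
(Y ∩ (W △ Y)) ∪ X = {5,9,10,11,15,16,17,18}
Z \ Y = {8,13,17}
Z △ (Z \ Y) = {5,10,16}
X ∪ Y = {4,5,9,10,11,12,14,15,16,17,18}
(Z △ (Z \ Y)) ∪ (X ∪ Y) = {4,5,9,10,11,12,14,15,16,17,18}
((Y ∩ (W △ Y)) ∪ X) △ ((Z △ (Z \ Y)) ∪ (X ∪ Y)) = {4,12,14}

{4,12,14}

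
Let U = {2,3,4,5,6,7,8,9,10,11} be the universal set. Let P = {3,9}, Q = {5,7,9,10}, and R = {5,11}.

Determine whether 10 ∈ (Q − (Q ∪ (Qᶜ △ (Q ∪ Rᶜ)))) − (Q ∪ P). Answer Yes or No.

No

10 ∈ Q, so 10 ∉ Qᶜ
10 ∉ R, so 10 ∈ Rᶜ
10 ∈ Q and 10 ∈ Rᶜ, so 10 ∈ Q ∪ Rᶜ
10 ∉ Qᶜ and 10 ∈ (Q ∪ Rᶜ), so 10 ∈ Qᶜ △ (Q ∪ Rᶜ)
10 ∈ Q and 10 ∈ (Qᶜ △ (Q ∪ Rᶜ)), so 10 ∈ Q ∪ (Qᶜ △ (Q ∪ Rᶜ))
10 ∈ Q and 10 ∈ (Q ∪ (Qᶜ △ (Q ∪ Rᶜ))), so 10 ∉ Q − (Q ∪ (Qᶜ △ (Q ∪ Rᶜ)))
10 ∈ Q and 10 ∉ P, so 10 ∈ Q ∪ P
10 ∉ (Q − (Q ∪ (Qᶜ △ (Q ∪ Rᶜ)))) and 10 ∈ (Q ∪ P), so 10 ∉ (Q − (Q ∪ (Qᶜ △ (Q ∪ Rᶜ)))) − (Q ∪ P)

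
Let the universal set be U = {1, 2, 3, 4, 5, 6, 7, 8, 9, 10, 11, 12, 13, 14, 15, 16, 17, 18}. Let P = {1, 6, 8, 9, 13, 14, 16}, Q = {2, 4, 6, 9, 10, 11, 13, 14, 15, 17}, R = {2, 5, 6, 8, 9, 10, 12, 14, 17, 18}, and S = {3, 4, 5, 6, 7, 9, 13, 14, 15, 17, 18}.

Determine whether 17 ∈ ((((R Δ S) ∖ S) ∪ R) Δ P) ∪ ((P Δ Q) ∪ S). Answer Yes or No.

17 ∈ R and 17 ∈ S, so 17 ∉ R Δ S
17 ∉ (R Δ S) and 17 ∈ S, so 17 ∉ (R Δ S) ∖ S
17 ∉ ((R Δ S) ∖ S) and 17 ∈ R, so 17 ∈ ((R Δ S) ∖ S) ∪ R
17 ∈ (((R Δ S) ∖ S) ∪ R) and 17 ∉ P, so 17 ∈ (((R Δ S) ∖ S) ∪ R) Δ P
17 ∉ P and 17 ∈ Q, so 17 ∈ P Δ Q
17 ∈ (P Δ Q) and 17 ∈ S, so 17 ∈ (P Δ Q) ∪ S
17 ∈ ((((R Δ S) ∖ S) ∪ R) Δ P) and 17 ∈ ((P Δ Q) ∪ S), so 17 ∈ ((((R Δ S) ∖ S) ∪ R) Δ P) ∪ ((P Δ Q) ∪ S)

Yes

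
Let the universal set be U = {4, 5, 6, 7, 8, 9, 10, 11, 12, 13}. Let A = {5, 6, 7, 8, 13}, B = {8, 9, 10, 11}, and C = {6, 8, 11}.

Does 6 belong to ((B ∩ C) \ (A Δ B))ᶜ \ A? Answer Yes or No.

No

6 ∉ B and 6 ∈ C, so 6 ∉ B ∩ C
6 ∈ A and 6 ∉ B, so 6 ∈ A Δ B
6 ∉ (B ∩ C) and 6 ∈ (A Δ B), so 6 ∉ (B ∩ C) \ (A Δ B)
6 ∈ ((B ∩ C) \ (A Δ B))ᶜ since 6 ∉ ((B ∩ C) \ (A Δ B))
6 ∈ ((B ∩ C) \ (A Δ B))ᶜ and 6 ∈ A, so 6 ∉ ((B ∩ C) \ (A Δ B))ᶜ \ A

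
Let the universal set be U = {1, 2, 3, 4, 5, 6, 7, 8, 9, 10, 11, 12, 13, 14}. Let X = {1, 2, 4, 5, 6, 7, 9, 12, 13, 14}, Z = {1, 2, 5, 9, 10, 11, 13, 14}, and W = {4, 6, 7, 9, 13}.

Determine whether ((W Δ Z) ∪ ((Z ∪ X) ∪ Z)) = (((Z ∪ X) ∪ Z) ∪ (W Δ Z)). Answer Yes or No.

W Δ Z = {1, 2, 4, 5, 6, 7, 10, 11, 14}
Z ∪ X = {1, 2, 4, 5, 6, 7, 9, 10, 11, 12, 13, 14}
(Z ∪ X) ∪ Z = {1, 2, 4, 5, 6, 7, 9, 10, 11, 12, 13, 14}
(W Δ Z) ∪ ((Z ∪ X) ∪ Z) = {1, 2, 4, 5, 6, 7, 9, 10, 11, 12, 13, 14}
((Z ∪ X) ∪ Z) ∪ (W Δ Z) = {1, 2, 4, 5, 6, 7, 9, 10, 11, 12, 13, 14}
Both equal {1, 2, 4, 5, 6, 7, 9, 10, 11, 12, 13, 14}, so (W Δ Z) ∪ ((Z ∪ X) ∪ Z) = ((Z ∪ X) ∪ Z) ∪ (W Δ Z).

Yes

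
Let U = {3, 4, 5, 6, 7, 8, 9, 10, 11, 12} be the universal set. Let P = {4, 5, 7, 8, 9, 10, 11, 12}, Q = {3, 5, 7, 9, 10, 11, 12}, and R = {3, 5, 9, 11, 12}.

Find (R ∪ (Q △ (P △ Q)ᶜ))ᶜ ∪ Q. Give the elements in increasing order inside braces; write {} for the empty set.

{3, 4, 5, 7, 8, 9, 10, 11, 12}

P △ Q = {3, 4, 8}
(P △ Q)ᶜ = {5, 6, 7, 9, 10, 11, 12}
Q △ (P △ Q)ᶜ = {3, 6}
R ∪ (Q △ (P △ Q)ᶜ) = {3, 5, 6, 9, 11, 12}
(R ∪ (Q △ (P △ Q)ᶜ))ᶜ = {4, 7, 8, 10}
(R ∪ (Q △ (P △ Q)ᶜ))ᶜ ∪ Q = {3, 4, 5, 7, 8, 9, 10, 11, 12}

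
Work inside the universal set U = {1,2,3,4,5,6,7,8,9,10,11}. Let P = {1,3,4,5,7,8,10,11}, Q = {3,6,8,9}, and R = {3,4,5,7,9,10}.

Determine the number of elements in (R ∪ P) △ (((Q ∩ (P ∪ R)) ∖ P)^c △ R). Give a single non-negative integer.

R ∪ P = {1,3,4,5,7,8,9,10,11}
P ∪ R = {1,3,4,5,7,8,9,10,11}
Q ∩ (P ∪ R) = {3,8,9}
(Q ∩ (P ∪ R)) ∖ P = {9}
((Q ∩ (P ∪ R)) ∖ P)^c = {1,2,3,4,5,6,7,8,10,11}
((Q ∩ (P ∪ R)) ∖ P)^c △ R = {1,2,6,8,9,11}
(R ∪ P) △ (((Q ∩ (P ∪ R)) ∖ P)^c △ R) = {2,3,4,5,6,7,10}
|(R ∪ P) △ (((Q ∩ (P ∪ R)) ∖ P)^c △ R)| = 7

7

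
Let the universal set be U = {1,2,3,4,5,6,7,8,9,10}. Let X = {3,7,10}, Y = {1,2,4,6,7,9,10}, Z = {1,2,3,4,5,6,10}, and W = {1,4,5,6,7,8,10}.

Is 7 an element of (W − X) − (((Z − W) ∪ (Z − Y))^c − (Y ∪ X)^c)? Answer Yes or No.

No

7 ∈ W and 7 ∈ X, so 7 ∉ W − X
7 ∉ Z and 7 ∈ W, so 7 ∉ Z − W
7 ∉ Z and 7 ∈ Y, so 7 ∉ Z − Y
7 ∉ (Z − W) and 7 ∉ (Z − Y), so 7 ∉ (Z − W) ∪ (Z − Y)
7 ∈ ((Z − W) ∪ (Z − Y))^c since 7 ∉ ((Z − W) ∪ (Z − Y))
7 ∈ Y and 7 ∈ X, so 7 ∈ Y ∪ X
7 ∉ (Y ∪ X)^c since 7 ∈ (Y ∪ X)
7 ∈ ((Z − W) ∪ (Z − Y))^c and 7 ∉ (Y ∪ X)^c, so 7 ∈ ((Z − W) ∪ (Z − Y))^c − (Y ∪ X)^c
7 ∉ (W − X) and 7 ∈ (((Z − W) ∪ (Z − Y))^c − (Y ∪ X)^c), so 7 ∉ (W − X) − (((Z − W) ∪ (Z − Y))^c − (Y ∪ X)^c)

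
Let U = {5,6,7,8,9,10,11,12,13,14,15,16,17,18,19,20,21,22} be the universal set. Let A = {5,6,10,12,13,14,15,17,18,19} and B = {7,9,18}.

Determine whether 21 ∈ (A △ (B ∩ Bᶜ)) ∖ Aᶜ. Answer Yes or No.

21 ∉ B, so 21 ∈ Bᶜ
21 ∉ B and 21 ∈ Bᶜ, so 21 ∉ B ∩ Bᶜ
21 ∉ A and 21 ∉ (B ∩ Bᶜ), so 21 ∉ A △ (B ∩ Bᶜ)
21 ∉ A, so 21 ∈ Aᶜ
21 ∉ (A △ (B ∩ Bᶜ)) and 21 ∈ Aᶜ, so 21 ∉ (A △ (B ∩ Bᶜ)) ∖ Aᶜ

No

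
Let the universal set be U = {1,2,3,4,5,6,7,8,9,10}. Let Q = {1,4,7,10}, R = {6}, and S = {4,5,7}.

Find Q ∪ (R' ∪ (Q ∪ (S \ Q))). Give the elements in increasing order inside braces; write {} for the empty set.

{1,2,3,4,5,7,8,9,10}

R' = {1,2,3,4,5,7,8,9,10}
S \ Q = {5}
Q ∪ (S \ Q) = {1,4,5,7,10}
R' ∪ (Q ∪ (S \ Q)) = {1,2,3,4,5,7,8,9,10}
Q ∪ (R' ∪ (Q ∪ (S \ Q))) = {1,2,3,4,5,7,8,9,10}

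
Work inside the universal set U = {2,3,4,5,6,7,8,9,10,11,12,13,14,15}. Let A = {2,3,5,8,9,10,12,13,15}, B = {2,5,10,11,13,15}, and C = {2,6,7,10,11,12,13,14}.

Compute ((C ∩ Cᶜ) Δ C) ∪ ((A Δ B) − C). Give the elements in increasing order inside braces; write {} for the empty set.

{2,3,6,7,8,9,10,11,12,13,14}

Cᶜ = {3,4,5,8,9,15}
C ∩ Cᶜ = {}
(C ∩ Cᶜ) Δ C = {2,6,7,10,11,12,13,14}
A Δ B = {3,8,9,11,12}
(A Δ B) − C = {3,8,9}
((C ∩ Cᶜ) Δ C) ∪ ((A Δ B) − C) = {2,3,6,7,8,9,10,11,12,13,14}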